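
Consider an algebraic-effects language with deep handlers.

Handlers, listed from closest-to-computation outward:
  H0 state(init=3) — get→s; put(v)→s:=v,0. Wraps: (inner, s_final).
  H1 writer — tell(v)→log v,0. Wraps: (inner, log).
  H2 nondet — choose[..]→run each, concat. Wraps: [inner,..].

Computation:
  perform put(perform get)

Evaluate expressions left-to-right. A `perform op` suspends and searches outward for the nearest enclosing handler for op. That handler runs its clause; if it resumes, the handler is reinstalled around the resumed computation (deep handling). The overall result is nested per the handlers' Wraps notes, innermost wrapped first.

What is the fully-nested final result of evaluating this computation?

Answer: [((0, 3), ())]

Working:
get @ H0 ⇒ 3
put(3) @ H0 ⇒ s:=3
H0 returns (0, 3)
H1 returns ((0, 3), ())
H2 returns [((0, 3), ())]
= [((0, 3), ())]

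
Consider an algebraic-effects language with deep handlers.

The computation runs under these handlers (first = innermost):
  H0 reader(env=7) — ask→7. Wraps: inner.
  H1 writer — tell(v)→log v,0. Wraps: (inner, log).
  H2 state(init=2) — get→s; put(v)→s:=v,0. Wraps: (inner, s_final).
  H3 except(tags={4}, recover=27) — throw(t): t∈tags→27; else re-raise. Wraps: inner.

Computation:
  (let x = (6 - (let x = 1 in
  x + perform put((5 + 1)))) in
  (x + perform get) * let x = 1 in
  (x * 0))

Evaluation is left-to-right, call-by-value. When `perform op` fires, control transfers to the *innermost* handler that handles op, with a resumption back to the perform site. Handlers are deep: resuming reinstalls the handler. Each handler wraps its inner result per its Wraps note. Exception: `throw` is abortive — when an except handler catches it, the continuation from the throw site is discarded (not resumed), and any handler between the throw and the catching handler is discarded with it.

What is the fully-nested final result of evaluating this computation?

Answer: ((0, ()), 6)

Step-by-step:
put(6) @ H2 ⇒ s:=6
get @ H2 ⇒ 6
H0 returns 0
H1 returns (0, ())
H2 returns ((0, ()), 6)
H3 returns ((0, ()), 6)
= ((0, ()), 6)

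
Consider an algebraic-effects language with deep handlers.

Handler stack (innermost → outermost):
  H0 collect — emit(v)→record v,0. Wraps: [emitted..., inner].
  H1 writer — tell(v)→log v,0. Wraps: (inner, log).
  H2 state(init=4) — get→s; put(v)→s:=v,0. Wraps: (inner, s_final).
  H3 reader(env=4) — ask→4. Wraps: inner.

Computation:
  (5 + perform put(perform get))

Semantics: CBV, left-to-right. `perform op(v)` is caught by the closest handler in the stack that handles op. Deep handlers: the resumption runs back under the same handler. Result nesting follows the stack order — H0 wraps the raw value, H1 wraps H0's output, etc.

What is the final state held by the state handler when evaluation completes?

Answer: 4

Evaluation trace:
get @ H2 ⇒ 4
put(4) @ H2 ⇒ s:=4
H0 returns [5]
H1 returns ([5], ())
H2 returns (([5], ()), 4)
H3 returns (([5], ()), 4)
= (([5], ()), 4)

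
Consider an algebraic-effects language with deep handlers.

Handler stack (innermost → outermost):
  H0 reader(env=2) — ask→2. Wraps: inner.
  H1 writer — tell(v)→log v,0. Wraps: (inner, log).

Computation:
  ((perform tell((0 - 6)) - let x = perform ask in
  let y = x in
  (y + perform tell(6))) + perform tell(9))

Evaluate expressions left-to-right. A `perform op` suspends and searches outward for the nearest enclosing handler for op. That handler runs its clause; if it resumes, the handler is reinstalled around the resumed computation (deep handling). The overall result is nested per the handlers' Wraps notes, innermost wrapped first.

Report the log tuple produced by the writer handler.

Answer: (-6, 6, 9)

Step-by-step:
tell(-6) @ H1 ⇒ log+=-6
ask @ H0 ⇒ 2
tell(6) @ H1 ⇒ log+=6
tell(9) @ H1 ⇒ log+=9
H0 returns -2
H1 returns (-2, (-6, 6, 9))
= (-2, (-6, 6, 9))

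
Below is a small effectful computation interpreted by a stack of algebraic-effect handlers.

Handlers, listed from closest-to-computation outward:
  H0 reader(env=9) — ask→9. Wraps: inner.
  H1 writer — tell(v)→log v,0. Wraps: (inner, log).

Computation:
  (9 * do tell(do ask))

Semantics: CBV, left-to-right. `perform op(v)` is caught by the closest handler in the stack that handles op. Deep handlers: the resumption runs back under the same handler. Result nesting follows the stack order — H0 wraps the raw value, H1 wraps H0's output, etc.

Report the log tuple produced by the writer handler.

Answer: (9)

Step-by-step:
ask @ H0 ⇒ 9
tell(9) @ H1 ⇒ log+=9
H0 returns 0
H1 returns (0, (9))
= (0, (9))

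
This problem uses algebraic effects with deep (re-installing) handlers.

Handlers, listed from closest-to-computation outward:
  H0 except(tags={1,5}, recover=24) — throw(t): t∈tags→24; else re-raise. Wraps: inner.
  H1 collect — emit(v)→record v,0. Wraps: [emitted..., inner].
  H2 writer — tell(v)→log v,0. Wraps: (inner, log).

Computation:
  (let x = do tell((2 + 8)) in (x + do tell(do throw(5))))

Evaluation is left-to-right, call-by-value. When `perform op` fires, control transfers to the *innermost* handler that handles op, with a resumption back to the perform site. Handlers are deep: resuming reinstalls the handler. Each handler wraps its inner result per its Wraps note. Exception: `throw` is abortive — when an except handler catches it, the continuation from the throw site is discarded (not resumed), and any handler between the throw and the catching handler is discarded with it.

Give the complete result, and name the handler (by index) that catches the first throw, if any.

Step-by-step:
tell(10) @ H2 ⇒ log+=10
throw(5) @ H0 caught ⇒ 24
H1 returns [24]
H2 returns ([24], (10))
= ([24], (10))

Answer: ([24], (10)) ; first throw caught by: H0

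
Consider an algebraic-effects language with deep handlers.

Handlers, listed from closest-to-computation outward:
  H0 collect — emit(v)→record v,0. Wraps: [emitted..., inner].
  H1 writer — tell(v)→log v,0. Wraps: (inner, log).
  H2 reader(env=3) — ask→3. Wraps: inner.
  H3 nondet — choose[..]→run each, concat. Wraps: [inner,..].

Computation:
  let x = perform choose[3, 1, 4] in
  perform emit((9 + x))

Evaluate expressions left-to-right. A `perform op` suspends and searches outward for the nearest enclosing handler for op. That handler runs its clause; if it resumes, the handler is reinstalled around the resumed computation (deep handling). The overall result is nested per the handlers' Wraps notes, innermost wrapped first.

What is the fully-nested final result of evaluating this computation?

Evaluation trace:
choose[3, 1, 4] @ H3
  branch[0] choose=3:
    emit(12) @ H0 ⇒ out+=12
    H0 returns [12, 0]
    H1 returns ([12, 0], ())
    H2 returns ([12, 0], ())
    H3 returns [([12, 0], ())]
  branch[1] choose=1:
    emit(10) @ H0 ⇒ out+=10
    H0 returns [10, 0]
    H1 returns ([10, 0], ())
    H2 returns ([10, 0], ())
    H3 returns [([10, 0], ())]
  branch[2] choose=4:
    emit(13) @ H0 ⇒ out+=13
    H0 returns [13, 0]
    H1 returns ([13, 0], ())
    H2 returns ([13, 0], ())
    H3 returns [([13, 0], ())]
= [([12, 0], ()), ([10, 0], ()), ([13, 0], ())]

Answer: [([12, 0], ()), ([10, 0], ()), ([13, 0], ())]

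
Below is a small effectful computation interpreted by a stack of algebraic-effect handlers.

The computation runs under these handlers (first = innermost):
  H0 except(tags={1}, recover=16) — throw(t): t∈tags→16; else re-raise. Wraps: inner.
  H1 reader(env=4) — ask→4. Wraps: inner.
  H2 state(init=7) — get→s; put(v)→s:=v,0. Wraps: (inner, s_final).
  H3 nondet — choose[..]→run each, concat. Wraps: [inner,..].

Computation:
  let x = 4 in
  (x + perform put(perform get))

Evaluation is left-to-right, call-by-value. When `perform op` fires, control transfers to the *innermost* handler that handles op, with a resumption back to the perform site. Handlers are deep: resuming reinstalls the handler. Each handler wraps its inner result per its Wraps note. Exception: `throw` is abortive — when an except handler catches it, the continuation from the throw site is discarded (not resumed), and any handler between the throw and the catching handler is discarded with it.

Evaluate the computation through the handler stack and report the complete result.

Answer: [(4, 7)]

Step-by-step:
get @ H2 ⇒ 7
put(7) @ H2 ⇒ s:=7
H0 returns 4
H1 returns 4
H2 returns (4, 7)
H3 returns [(4, 7)]
= [(4, 7)]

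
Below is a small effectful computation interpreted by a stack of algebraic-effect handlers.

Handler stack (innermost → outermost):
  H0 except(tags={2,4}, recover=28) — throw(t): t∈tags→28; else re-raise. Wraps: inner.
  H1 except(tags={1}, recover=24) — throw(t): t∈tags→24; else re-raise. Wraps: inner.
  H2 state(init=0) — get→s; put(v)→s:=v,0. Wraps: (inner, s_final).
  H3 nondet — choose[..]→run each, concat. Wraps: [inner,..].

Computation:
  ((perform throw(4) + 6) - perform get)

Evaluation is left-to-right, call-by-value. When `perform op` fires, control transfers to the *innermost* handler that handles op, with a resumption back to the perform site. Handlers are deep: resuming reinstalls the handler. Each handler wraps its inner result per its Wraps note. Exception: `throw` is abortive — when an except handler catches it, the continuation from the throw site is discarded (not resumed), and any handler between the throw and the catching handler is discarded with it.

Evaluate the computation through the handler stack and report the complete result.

Evaluation trace:
throw(4) @ H0 caught ⇒ 28
H1 returns 28
H2 returns (28, 0)
H3 returns [(28, 0)]
= [(28, 0)]

Answer: [(28, 0)]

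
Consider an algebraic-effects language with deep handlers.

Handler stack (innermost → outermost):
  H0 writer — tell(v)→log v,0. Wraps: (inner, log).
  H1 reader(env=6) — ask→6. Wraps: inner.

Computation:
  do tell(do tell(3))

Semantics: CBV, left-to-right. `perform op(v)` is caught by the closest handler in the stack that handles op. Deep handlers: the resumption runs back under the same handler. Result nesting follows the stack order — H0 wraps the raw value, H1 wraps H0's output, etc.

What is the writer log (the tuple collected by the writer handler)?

Step-by-step:
tell(3) @ H0 ⇒ log+=3
tell(0) @ H0 ⇒ log+=0
H0 returns (0, (3, 0))
H1 returns (0, (3, 0))
= (0, (3, 0))

Answer: (3, 0)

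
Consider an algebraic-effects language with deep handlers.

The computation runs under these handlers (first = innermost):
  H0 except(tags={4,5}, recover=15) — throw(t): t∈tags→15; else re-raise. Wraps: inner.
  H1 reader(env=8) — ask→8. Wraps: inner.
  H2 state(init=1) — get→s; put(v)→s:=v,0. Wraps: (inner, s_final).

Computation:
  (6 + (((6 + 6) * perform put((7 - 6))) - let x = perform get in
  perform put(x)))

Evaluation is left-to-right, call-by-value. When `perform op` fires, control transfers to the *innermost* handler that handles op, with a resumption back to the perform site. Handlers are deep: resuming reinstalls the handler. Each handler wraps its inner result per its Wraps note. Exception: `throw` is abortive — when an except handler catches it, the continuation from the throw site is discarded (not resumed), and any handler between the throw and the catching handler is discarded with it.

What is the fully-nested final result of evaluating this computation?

Step-by-step:
put(1) @ H2 ⇒ s:=1
get @ H2 ⇒ 1
put(1) @ H2 ⇒ s:=1
H0 returns 6
H1 returns 6
H2 returns (6, 1)
= (6, 1)

Answer: (6, 1)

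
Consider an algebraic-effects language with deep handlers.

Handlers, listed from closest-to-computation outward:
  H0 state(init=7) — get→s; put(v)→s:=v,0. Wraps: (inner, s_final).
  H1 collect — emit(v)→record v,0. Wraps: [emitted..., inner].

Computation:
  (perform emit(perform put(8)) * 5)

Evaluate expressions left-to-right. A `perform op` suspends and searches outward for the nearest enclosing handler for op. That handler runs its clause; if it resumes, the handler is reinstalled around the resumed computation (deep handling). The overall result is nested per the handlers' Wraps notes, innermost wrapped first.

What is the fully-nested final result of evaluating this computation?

Answer: [0, (0, 8)]

Evaluation trace:
put(8) @ H0 ⇒ s:=8
emit(0) @ H1 ⇒ out+=0
H0 returns (0, 8)
H1 returns [0, (0, 8)]
= [0, (0, 8)]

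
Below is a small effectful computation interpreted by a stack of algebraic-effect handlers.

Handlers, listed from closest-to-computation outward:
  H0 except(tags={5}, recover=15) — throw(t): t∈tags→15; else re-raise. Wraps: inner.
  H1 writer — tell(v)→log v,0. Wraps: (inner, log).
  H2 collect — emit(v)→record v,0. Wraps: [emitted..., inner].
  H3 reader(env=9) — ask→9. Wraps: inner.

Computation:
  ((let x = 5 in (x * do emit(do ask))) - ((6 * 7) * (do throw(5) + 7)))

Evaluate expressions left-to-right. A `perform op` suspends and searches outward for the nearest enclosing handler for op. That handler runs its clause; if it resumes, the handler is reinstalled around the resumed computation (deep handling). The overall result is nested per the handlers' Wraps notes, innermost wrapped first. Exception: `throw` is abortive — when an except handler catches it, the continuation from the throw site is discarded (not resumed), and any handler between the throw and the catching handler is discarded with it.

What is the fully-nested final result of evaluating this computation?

Evaluation trace:
ask @ H3 ⇒ 9
emit(9) @ H2 ⇒ out+=9
throw(5) @ H0 caught ⇒ 15
H1 returns (15, ())
H2 returns [9, (15, ())]
H3 returns [9, (15, ())]
= [9, (15, ())]

Answer: [9, (15, ())]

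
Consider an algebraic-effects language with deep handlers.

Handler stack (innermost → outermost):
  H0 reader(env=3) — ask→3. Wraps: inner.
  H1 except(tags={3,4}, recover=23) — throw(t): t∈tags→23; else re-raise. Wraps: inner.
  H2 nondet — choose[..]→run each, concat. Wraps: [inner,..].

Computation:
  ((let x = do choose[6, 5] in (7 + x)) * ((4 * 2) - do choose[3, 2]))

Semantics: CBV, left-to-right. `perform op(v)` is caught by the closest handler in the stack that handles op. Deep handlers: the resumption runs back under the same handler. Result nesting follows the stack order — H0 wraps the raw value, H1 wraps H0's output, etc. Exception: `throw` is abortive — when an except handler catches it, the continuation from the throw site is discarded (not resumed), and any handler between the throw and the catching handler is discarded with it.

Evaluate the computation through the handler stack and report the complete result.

Working:
choose[6, 5] @ H2
  branch[0] choose=6:
    choose[3, 2] @ H2
      branch[0] choose=3:
        H0 returns 65
        H1 returns 65
        H2 returns [65]
      branch[1] choose=2:
        H0 returns 78
        H1 returns 78
        H2 returns [78]
  branch[1] choose=5:
    choose[3, 2] @ H2
      branch[0] choose=3:
        H0 returns 60
        H1 returns 60
        H2 returns [60]
      branch[1] choose=2:
        H0 returns 72
        H1 returns 72
        H2 returns [72]
= [65, 78, 60, 72]

Answer: [65, 78, 60, 72]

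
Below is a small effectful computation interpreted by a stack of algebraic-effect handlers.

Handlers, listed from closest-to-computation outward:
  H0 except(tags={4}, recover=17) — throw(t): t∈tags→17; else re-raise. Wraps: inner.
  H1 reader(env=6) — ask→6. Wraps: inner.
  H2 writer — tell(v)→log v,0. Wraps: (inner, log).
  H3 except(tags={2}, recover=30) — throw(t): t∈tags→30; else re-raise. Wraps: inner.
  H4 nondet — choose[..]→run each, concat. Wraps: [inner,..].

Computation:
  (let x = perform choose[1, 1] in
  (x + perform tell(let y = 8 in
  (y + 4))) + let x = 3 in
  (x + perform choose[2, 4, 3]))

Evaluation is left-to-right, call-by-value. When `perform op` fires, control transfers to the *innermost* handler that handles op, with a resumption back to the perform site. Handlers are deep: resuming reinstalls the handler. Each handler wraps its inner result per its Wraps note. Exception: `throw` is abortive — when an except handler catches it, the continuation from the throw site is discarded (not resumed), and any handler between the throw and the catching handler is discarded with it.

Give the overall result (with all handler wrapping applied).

Answer: [(6, (12)), (8, (12)), (7, (12)), (6, (12)), (8, (12)), (7, (12))]

Working:
choose[1, 1] @ H4
  branch[0] choose=1:
    tell(12) @ H2 ⇒ log+=12
    choose[2, 4, 3] @ H4
      branch[0] choose=2:
        H0 returns 6
        H1 returns 6
        H2 returns (6, (12))
        H3 returns (6, (12))
        H4 returns [(6, (12))]
      branch[1] choose=4:
        H0 returns 8
        H1 returns 8
        H2 returns (8, (12))
        H3 returns (8, (12))
        H4 returns [(8, (12))]
      branch[2] choose=3:
        H0 returns 7
        H1 returns 7
        H2 returns (7, (12))
        H3 returns (7, (12))
        H4 returns [(7, (12))]
  branch[1] choose=1:
    tell(12) @ H2 ⇒ log+=12
    choose[2, 4, 3] @ H4
      branch[0] choose=2:
        H0 returns 6
        H1 returns 6
        H2 returns (6, (12))
        H3 returns (6, (12))
        H4 returns [(6, (12))]
      branch[1] choose=4:
        H0 returns 8
        H1 returns 8
        H2 returns (8, (12))
        H3 returns (8, (12))
        H4 returns [(8, (12))]
      branch[2] choose=3:
        H0 returns 7
        H1 returns 7
        H2 returns (7, (12))
        H3 returns (7, (12))
        H4 returns [(7, (12))]
= [(6, (12)), (8, (12)), (7, (12)), (6, (12)), (8, (12)), (7, (12))]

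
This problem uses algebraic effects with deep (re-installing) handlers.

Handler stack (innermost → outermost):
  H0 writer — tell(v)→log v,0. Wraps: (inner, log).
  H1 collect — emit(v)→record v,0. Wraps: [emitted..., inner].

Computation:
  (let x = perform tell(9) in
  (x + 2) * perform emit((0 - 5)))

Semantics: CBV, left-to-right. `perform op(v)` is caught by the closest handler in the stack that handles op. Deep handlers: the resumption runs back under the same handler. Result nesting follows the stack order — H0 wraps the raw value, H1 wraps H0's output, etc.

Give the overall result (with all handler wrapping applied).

Answer: [-5, (0, (9))]

Working:
tell(9) @ H0 ⇒ log+=9
emit(-5) @ H1 ⇒ out+=-5
H0 returns (0, (9))
H1 returns [-5, (0, (9))]
= [-5, (0, (9))]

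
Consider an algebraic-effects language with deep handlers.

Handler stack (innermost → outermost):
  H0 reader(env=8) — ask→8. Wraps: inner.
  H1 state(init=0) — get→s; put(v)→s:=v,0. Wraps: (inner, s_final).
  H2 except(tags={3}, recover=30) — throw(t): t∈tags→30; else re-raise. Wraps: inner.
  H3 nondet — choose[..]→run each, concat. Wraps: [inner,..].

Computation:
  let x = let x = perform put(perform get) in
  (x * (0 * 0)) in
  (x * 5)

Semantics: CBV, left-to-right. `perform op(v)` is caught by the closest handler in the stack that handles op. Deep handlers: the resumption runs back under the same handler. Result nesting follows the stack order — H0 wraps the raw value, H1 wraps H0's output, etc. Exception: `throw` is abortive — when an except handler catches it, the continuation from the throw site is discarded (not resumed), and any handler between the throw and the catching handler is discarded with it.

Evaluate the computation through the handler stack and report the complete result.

Answer: [(0, 0)]

Evaluation trace:
get @ H1 ⇒ 0
put(0) @ H1 ⇒ s:=0
H0 returns 0
H1 returns (0, 0)
H2 returns (0, 0)
H3 returns [(0, 0)]
= [(0, 0)]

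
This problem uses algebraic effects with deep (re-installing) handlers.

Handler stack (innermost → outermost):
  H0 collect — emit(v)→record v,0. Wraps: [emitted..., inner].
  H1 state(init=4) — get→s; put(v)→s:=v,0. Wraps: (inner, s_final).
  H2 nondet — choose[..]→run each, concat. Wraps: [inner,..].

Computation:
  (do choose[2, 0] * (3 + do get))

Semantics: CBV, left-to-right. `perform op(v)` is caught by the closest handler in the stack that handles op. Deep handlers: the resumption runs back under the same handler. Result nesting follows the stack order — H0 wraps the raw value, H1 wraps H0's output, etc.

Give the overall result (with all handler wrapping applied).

Answer: [([14], 4), ([0], 4)]

Working:
choose[2, 0] @ H2
  branch[0] choose=2:
    get @ H1 ⇒ 4
    H0 returns [14]
    H1 returns ([14], 4)
    H2 returns [([14], 4)]
  branch[1] choose=0:
    get @ H1 ⇒ 4
    H0 returns [0]
    H1 returns ([0], 4)
    H2 returns [([0], 4)]
= [([14], 4), ([0], 4)]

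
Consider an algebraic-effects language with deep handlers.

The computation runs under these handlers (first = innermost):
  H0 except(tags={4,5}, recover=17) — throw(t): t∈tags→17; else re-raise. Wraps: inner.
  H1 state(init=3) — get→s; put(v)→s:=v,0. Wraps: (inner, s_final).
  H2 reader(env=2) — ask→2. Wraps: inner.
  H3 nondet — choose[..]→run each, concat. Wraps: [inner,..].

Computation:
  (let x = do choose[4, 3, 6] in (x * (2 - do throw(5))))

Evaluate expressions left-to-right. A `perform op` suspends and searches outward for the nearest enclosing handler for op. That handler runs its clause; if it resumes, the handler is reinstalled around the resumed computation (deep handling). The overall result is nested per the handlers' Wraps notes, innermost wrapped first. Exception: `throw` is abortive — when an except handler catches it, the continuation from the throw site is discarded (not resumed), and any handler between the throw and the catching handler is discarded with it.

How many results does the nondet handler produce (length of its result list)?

Working:
choose[4, 3, 6] @ H3
  branch[0] choose=4:
    throw(5) @ H0 caught ⇒ 17
    H1 returns (17, 3)
    H2 returns (17, 3)
    H3 returns [(17, 3)]
  branch[1] choose=3:
    throw(5) @ H0 caught ⇒ 17
    H1 returns (17, 3)
    H2 returns (17, 3)
    H3 returns [(17, 3)]
  branch[2] choose=6:
    throw(5) @ H0 caught ⇒ 17
    H1 returns (17, 3)
    H2 returns (17, 3)
    H3 returns [(17, 3)]
= [(17, 3), (17, 3), (17, 3)]

Answer: 3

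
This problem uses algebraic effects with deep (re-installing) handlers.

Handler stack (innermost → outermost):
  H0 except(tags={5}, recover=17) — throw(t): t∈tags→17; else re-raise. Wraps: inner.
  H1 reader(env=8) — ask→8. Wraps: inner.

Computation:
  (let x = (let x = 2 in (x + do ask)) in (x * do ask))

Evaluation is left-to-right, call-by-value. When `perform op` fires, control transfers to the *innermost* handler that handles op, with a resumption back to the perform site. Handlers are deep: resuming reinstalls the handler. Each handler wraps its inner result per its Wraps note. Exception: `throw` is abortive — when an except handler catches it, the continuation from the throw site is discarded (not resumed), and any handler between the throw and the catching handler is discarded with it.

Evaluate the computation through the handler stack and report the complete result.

Answer: 80

Working:
ask @ H1 ⇒ 8
ask @ H1 ⇒ 8
H0 returns 80
H1 returns 80
= 80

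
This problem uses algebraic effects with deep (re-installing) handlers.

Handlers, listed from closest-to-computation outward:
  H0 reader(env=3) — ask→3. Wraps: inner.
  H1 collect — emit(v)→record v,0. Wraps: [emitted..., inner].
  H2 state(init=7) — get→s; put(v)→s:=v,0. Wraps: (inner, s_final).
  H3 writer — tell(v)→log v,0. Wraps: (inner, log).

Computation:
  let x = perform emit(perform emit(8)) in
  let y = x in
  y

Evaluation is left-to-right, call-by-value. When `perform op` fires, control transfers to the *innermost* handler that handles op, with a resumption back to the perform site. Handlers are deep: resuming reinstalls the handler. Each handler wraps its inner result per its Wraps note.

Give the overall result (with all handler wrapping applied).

Working:
emit(8) @ H1 ⇒ out+=8
emit(0) @ H1 ⇒ out+=0
H0 returns 0
H1 returns [8, 0, 0]
H2 returns ([8, 0, 0], 7)
H3 returns (([8, 0, 0], 7), ())
= (([8, 0, 0], 7), ())

Answer: (([8, 0, 0], 7), ())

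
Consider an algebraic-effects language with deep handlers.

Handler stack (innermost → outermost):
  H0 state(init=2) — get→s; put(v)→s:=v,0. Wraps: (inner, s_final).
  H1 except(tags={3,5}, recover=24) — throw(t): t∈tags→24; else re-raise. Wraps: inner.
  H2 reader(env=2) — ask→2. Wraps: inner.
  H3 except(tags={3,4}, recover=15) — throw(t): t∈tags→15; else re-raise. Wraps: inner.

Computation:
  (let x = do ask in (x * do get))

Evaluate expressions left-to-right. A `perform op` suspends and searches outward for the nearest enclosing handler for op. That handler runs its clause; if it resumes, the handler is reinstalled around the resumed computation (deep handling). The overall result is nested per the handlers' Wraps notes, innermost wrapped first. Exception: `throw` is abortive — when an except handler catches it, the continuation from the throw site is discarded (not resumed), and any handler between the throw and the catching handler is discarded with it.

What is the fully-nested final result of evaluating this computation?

Evaluation trace:
ask @ H2 ⇒ 2
get @ H0 ⇒ 2
H0 returns (4, 2)
H1 returns (4, 2)
H2 returns (4, 2)
H3 returns (4, 2)
= (4, 2)

Answer: (4, 2)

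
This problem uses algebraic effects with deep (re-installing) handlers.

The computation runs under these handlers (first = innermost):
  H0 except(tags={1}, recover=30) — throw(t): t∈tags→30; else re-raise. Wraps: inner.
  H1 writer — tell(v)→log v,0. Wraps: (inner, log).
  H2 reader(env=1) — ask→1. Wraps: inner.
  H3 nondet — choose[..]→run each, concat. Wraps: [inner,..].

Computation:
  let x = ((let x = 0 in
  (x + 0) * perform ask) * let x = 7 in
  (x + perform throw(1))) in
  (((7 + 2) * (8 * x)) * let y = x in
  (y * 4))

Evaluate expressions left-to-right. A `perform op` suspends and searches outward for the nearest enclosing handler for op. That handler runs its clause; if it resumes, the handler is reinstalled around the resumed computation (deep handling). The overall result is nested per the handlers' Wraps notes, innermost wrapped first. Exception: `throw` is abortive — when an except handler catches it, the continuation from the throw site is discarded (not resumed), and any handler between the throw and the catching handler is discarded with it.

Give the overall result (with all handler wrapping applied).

Answer: [(30, ())]

Evaluation trace:
ask @ H2 ⇒ 1
throw(1) @ H0 caught ⇒ 30
H1 returns (30, ())
H2 returns (30, ())
H3 returns [(30, ())]
= [(30, ())]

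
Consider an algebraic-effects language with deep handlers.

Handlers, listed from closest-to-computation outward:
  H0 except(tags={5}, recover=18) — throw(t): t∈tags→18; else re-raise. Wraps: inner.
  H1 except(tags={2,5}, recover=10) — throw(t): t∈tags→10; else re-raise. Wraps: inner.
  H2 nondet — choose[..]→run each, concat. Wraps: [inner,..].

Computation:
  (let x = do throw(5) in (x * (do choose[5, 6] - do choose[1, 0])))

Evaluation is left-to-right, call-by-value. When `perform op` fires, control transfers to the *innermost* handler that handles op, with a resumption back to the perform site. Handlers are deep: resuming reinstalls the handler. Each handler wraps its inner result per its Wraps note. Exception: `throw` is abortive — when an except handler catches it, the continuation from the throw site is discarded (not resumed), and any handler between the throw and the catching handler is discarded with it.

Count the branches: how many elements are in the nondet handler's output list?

Answer: 1

Working:
throw(5) @ H0 caught ⇒ 18
H1 returns 18
H2 returns [18]
= [18]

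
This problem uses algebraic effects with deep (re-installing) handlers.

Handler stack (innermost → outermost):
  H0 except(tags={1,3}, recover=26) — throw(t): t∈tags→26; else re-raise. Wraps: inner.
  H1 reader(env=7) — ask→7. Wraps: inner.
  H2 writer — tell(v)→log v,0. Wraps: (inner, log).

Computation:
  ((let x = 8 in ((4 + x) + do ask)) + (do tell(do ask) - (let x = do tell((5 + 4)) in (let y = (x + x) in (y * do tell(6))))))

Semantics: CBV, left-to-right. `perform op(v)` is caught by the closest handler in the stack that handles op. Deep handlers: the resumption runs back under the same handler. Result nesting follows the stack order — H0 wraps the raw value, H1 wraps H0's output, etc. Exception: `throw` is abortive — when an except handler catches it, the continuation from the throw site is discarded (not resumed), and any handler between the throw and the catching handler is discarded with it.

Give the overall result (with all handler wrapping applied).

Answer: (19, (7, 9, 6))

Working:
ask @ H1 ⇒ 7
ask @ H1 ⇒ 7
tell(7) @ H2 ⇒ log+=7
tell(9) @ H2 ⇒ log+=9
tell(6) @ H2 ⇒ log+=6
H0 returns 19
H1 returns 19
H2 returns (19, (7, 9, 6))
= (19, (7, 9, 6))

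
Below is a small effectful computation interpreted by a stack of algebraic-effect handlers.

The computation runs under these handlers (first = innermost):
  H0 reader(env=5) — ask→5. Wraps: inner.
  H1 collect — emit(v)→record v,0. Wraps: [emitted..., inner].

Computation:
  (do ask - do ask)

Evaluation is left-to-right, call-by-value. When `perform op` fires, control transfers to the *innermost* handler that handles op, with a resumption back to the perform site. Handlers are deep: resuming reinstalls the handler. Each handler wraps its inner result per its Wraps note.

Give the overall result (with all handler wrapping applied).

Evaluation trace:
ask @ H0 ⇒ 5
ask @ H0 ⇒ 5
H0 returns 0
H1 returns [0]
= [0]

Answer: [0]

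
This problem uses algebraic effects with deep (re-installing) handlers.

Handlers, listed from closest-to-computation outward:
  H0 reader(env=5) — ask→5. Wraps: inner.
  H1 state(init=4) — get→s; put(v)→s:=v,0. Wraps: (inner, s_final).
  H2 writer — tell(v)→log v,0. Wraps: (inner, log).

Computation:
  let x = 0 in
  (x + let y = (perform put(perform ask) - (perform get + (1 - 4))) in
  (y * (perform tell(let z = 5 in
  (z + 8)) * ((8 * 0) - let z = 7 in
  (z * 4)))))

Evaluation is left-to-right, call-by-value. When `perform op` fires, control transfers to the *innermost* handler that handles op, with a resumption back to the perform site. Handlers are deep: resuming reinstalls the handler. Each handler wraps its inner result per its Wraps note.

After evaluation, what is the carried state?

Evaluation trace:
ask @ H0 ⇒ 5
put(5) @ H1 ⇒ s:=5
get @ H1 ⇒ 5
tell(13) @ H2 ⇒ log+=13
H0 returns 0
H1 returns (0, 5)
H2 returns ((0, 5), (13))
= ((0, 5), (13))

Answer: 5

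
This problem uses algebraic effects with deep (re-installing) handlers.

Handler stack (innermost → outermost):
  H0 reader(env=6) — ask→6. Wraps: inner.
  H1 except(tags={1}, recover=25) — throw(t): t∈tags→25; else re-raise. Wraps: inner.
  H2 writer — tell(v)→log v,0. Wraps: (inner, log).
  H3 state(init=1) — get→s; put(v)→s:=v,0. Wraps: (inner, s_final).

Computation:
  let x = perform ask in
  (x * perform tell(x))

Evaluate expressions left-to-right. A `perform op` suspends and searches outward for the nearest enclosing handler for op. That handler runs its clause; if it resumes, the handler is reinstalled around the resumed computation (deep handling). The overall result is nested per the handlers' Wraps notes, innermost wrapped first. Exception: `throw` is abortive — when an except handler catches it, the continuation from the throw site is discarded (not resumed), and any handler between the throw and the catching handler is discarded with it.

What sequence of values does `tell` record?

Working:
ask @ H0 ⇒ 6
tell(6) @ H2 ⇒ log+=6
H0 returns 0
H1 returns 0
H2 returns (0, (6))
H3 returns ((0, (6)), 1)
= ((0, (6)), 1)

Answer: (6)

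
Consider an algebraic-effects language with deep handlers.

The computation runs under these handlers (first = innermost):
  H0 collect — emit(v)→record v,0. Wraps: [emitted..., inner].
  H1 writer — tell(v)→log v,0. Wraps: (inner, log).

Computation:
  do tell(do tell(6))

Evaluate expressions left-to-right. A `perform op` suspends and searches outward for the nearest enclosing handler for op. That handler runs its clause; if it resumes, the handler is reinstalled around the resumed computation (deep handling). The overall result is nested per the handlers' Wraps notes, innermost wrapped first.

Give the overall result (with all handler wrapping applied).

Answer: ([0], (6, 0))

Evaluation trace:
tell(6) @ H1 ⇒ log+=6
tell(0) @ H1 ⇒ log+=0
H0 returns [0]
H1 returns ([0], (6, 0))
= ([0], (6, 0))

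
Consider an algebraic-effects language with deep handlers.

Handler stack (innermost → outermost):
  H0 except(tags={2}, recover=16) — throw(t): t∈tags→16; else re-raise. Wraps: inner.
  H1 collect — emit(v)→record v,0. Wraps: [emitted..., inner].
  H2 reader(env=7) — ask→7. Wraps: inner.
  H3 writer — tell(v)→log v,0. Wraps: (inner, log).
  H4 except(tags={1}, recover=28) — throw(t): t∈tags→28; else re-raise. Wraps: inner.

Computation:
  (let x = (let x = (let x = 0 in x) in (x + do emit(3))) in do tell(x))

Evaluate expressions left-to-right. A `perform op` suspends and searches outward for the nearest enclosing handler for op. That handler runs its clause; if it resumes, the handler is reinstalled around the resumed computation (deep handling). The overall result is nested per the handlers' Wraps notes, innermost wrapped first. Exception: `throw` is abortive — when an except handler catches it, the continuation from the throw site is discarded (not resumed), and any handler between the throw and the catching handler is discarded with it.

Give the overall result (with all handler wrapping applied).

Answer: ([3, 0], (0))

Step-by-step:
emit(3) @ H1 ⇒ out+=3
tell(0) @ H3 ⇒ log+=0
H0 returns 0
H1 returns [3, 0]
H2 returns [3, 0]
H3 returns ([3, 0], (0))
H4 returns ([3, 0], (0))
= ([3, 0], (0))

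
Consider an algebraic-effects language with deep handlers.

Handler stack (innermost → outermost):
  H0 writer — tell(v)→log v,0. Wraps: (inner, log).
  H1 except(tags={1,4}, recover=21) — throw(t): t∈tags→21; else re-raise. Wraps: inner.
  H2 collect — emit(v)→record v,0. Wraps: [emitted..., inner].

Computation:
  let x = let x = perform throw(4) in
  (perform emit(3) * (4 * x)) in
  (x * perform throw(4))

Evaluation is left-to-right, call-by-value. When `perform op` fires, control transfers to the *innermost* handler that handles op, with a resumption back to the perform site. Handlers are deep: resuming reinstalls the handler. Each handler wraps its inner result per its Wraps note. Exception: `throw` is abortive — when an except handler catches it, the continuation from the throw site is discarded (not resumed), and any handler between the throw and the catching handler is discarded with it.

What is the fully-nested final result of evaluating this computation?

Answer: [21]

Evaluation trace:
throw(4) @ H1 caught ⇒ 21
H2 returns [21]
= [21]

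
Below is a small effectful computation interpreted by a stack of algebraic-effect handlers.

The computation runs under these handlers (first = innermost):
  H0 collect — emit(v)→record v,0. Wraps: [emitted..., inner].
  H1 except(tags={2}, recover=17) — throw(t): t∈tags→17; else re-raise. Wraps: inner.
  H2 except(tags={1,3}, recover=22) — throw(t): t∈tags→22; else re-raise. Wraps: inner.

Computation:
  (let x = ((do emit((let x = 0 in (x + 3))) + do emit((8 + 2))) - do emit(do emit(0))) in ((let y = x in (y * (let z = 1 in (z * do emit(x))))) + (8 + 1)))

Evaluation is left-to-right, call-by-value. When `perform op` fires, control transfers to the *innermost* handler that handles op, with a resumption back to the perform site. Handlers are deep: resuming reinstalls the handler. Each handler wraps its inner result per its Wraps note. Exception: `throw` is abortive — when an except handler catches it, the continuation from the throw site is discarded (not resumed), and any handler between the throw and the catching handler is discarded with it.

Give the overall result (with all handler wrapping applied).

Answer: [3, 10, 0, 0, 0, 9]

Step-by-step:
emit(3) @ H0 ⇒ out+=3
emit(10) @ H0 ⇒ out+=10
emit(0) @ H0 ⇒ out+=0
emit(0) @ H0 ⇒ out+=0
emit(0) @ H0 ⇒ out+=0
H0 returns [3, 10, 0, 0, 0, 9]
H1 returns [3, 10, 0, 0, 0, 9]
H2 returns [3, 10, 0, 0, 0, 9]
= [3, 10, 0, 0, 0, 9]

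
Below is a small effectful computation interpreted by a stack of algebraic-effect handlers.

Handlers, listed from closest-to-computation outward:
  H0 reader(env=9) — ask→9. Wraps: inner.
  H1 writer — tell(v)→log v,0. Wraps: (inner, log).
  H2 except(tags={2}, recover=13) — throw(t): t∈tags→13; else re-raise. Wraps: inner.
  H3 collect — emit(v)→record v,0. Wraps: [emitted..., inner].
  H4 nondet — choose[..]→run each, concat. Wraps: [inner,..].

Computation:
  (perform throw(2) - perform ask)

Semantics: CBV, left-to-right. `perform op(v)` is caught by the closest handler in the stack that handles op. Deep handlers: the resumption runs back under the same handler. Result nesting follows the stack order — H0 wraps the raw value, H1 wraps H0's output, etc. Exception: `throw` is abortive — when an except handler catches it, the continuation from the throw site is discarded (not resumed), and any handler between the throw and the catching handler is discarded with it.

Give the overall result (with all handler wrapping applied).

Step-by-step:
throw(2) @ H2 caught ⇒ 13
H3 returns [13]
H4 returns [[13]]
= [[13]]

Answer: [[13]]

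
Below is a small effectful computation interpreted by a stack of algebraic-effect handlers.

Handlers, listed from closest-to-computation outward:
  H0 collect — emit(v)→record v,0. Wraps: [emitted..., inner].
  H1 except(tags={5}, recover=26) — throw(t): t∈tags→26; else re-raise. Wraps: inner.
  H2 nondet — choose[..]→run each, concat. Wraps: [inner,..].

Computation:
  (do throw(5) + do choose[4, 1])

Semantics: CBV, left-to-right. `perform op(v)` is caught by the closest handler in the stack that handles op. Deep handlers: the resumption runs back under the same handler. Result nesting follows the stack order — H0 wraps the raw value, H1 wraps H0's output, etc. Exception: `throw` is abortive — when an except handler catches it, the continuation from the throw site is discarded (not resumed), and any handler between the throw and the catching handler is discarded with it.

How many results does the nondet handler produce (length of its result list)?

Answer: 1

Working:
throw(5) @ H1 caught ⇒ 26
H2 returns [26]
= [26]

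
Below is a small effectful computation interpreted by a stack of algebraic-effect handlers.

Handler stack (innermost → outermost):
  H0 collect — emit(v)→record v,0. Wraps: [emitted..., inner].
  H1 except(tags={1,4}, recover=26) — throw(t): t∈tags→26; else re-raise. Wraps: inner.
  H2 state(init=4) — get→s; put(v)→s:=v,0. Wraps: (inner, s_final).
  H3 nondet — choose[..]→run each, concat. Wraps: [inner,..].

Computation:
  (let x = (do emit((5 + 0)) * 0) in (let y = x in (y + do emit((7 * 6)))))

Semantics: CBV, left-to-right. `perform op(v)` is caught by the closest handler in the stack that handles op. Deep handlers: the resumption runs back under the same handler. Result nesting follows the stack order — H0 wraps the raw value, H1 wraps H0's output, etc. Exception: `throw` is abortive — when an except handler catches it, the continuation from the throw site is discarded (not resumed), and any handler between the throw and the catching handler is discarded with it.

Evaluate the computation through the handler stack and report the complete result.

Step-by-step:
emit(5) @ H0 ⇒ out+=5
emit(42) @ H0 ⇒ out+=42
H0 returns [5, 42, 0]
H1 returns [5, 42, 0]
H2 returns ([5, 42, 0], 4)
H3 returns [([5, 42, 0], 4)]
= [([5, 42, 0], 4)]

Answer: [([5, 42, 0], 4)]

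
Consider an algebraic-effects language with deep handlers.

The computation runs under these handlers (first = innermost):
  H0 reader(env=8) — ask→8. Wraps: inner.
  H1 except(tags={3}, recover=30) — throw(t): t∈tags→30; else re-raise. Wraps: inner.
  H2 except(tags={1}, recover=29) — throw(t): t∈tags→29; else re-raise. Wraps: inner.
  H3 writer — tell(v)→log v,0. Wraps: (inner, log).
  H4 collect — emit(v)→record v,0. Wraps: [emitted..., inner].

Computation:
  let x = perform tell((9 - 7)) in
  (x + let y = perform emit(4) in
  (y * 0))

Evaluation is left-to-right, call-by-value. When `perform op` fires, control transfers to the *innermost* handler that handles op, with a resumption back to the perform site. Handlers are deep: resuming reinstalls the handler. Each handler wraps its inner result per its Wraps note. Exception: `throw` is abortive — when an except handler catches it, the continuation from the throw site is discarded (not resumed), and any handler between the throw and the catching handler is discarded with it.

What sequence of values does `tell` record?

Answer: (2)

Step-by-step:
tell(2) @ H3 ⇒ log+=2
emit(4) @ H4 ⇒ out+=4
H0 returns 0
H1 returns 0
H2 returns 0
H3 returns (0, (2))
H4 returns [4, (0, (2))]
= [4, (0, (2))]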